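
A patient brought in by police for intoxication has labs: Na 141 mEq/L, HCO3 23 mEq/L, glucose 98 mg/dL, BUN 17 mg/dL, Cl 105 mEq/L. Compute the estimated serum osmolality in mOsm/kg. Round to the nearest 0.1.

293.5 mOsm/kg

Calculated osmolality = 2·Na + glucose/18 + BUN/2.8
= 2·141 + 98/18 + 17/2.8
= 282 + 5.44 + 6.07
= 293.51 mOsm/kg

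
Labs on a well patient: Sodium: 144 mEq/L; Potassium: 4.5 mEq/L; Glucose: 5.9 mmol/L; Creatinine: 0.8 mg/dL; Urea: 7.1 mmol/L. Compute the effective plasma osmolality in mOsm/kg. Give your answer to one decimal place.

Effective osmolality excludes urea (freely permeant across cell membranes):
2·Na + glucose
= 2·144 + 5.9
= 288 + 5.9
= 293.9 mOsm/kg

293.9 mOsm/kg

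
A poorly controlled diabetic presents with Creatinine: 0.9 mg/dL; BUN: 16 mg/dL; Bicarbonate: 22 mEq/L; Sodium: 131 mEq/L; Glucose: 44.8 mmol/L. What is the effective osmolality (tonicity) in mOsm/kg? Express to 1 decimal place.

306.8 mOsm/kg

Effective osmolality excludes urea (freely permeant across cell membranes):
2·Na + glucose
= 2·131 + 44.8
= 262 + 44.8
= 306.8 mOsm/kg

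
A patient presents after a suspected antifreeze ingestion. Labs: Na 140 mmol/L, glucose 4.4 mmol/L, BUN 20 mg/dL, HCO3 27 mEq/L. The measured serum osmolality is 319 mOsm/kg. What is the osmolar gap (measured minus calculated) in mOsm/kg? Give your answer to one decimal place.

27.5 mOsm/kg

Calculated osmolality = 2·Na + glucose + BUN/2.8
= 2·140 + 4.4 + 20/2.8
= 280 + 4.40 + 7.14
= 291.54 mOsm/kg ≈ 291.5 mOsm/kg
Osmolar gap = measured − calculated = 319 − 291.5 = 27.5 mOsm/kg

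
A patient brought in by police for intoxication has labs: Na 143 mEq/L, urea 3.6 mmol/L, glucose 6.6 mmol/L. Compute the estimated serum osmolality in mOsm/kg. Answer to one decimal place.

Calculated osmolality = 2·Na + glucose + urea
= 2·143 + 6.6 + 3.6
= 286 + 6.60 + 3.60
= 296.2 mOsm/kg

296.2 mOsm/kg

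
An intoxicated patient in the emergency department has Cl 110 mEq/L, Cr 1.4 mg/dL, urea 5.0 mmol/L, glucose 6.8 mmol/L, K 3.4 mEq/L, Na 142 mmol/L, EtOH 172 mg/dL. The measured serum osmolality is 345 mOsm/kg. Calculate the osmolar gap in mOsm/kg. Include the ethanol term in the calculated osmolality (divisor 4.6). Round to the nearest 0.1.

11.8 mOsm/kg

Calculated osmolality = 2·Na + glucose + urea + ethanol/4.6
= 2·142 + 6.8 + 5 + 172/4.6
= 284 + 6.80 + 5 + 37.39
= 333.19 mOsm/kg ≈ 333.2 mOsm/kg
Osmolar gap = measured − calculated = 345 − 333.2 = 11.8 mOsm/kg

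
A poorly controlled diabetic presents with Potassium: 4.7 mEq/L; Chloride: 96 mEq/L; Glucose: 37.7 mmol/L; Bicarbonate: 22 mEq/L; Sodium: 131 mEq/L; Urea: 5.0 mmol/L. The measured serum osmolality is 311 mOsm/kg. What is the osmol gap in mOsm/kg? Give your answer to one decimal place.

6.3 mOsm/kg

Calculated osmolality = 2·Na + glucose + urea
= 2·131 + 37.7 + 5
= 262 + 37.70 + 5
= 304.7 mOsm/kg ≈ 304.7 mOsm/kg
Osmolar gap = measured − calculated = 311 − 304.7 = 6.3 mOsm/kg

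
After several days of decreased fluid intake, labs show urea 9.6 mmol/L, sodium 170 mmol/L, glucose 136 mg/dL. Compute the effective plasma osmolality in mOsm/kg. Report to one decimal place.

347.6 mOsm/kg

Effective osmolality excludes urea (freely permeant across cell membranes):
2·Na + glucose/18
= 2·170 + 136/18
= 340 + 7.56
= 347.56 mOsm/kg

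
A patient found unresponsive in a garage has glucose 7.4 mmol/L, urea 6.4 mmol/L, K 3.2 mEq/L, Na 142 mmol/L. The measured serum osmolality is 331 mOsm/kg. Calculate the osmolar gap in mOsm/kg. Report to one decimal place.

Calculated osmolality = 2·Na + glucose + urea
= 2·142 + 7.4 + 6.4
= 284 + 7.40 + 6.40
= 297.8 mOsm/kg ≈ 297.8 mOsm/kg
Osmolar gap = measured − calculated = 331 − 297.8 = 33.2 mOsm/kg

33.2 mOsm/kg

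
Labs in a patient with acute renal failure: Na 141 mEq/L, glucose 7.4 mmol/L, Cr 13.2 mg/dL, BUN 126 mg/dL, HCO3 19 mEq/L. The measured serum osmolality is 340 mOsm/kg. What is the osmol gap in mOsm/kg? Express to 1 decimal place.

Calculated osmolality = 2·Na + glucose + BUN/2.8
= 2·141 + 7.4 + 126/2.8
= 282 + 7.40 + 45
= 334.4 mOsm/kg ≈ 334.4 mOsm/kg
Osmolar gap = measured − calculated = 340 − 334.4 = 5.6 mOsm/kg

5.6 mOsm/kg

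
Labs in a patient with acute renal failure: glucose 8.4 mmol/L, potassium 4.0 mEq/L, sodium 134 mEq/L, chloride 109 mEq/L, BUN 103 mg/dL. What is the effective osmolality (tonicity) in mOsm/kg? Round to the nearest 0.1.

276.4 mOsm/kg

Effective osmolality excludes urea (freely permeant across cell membranes):
2·Na + glucose
= 2·134 + 8.4
= 268 + 8.4
= 276.4 mOsm/kg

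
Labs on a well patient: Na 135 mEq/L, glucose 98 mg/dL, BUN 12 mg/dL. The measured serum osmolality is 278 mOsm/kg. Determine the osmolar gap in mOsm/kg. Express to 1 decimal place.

-1.7 mOsm/kg

Calculated osmolality = 2·Na + glucose/18 + BUN/2.8
= 2·135 + 98/18 + 12/2.8
= 270 + 5.44 + 4.29
= 279.73 mOsm/kg ≈ 279.7 mOsm/kg
Osmolar gap = measured − calculated = 278 − 279.7 = -1.7 mOsm/kg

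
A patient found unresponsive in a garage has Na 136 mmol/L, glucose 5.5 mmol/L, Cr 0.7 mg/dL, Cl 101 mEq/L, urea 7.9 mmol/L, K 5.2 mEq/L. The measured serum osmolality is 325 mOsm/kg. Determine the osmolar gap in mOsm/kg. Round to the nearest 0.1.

39.6 mOsm/kg

Calculated osmolality = 2·Na + glucose + urea
= 2·136 + 5.5 + 7.9
= 272 + 5.50 + 7.90
= 285.4 mOsm/kg ≈ 285.4 mOsm/kg
Osmolar gap = measured − calculated = 325 − 285.4 = 39.6 mOsm/kg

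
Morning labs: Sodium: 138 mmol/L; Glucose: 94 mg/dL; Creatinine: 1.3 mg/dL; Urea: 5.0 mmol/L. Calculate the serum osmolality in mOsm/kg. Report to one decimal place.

Calculated osmolality = 2·Na + glucose/18 + urea
= 2·138 + 94/18 + 5
= 276 + 5.22 + 5
= 286.22 mOsm/kg

286.2 mOsm/kg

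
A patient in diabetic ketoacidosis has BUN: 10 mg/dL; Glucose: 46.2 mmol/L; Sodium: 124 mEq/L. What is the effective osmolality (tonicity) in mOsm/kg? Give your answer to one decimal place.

294.2 mOsm/kg

Effective osmolality excludes urea (freely permeant across cell membranes):
2·Na + glucose
= 2·124 + 46.2
= 248 + 46.2
= 294.2 mOsm/kg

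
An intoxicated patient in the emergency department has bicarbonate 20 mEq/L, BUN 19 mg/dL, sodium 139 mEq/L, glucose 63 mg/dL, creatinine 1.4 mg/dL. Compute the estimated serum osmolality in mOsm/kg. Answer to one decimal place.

288.3 mOsm/kg

Calculated osmolality = 2·Na + glucose/18 + BUN/2.8
= 2·139 + 63/18 + 19/2.8
= 278 + 3.50 + 6.79
= 288.29 mOsm/kg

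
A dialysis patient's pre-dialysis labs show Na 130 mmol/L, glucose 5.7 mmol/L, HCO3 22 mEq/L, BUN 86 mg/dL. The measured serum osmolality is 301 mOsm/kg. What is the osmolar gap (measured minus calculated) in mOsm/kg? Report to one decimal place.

Calculated osmolality = 2·Na + glucose + BUN/2.8
= 2·130 + 5.7 + 86/2.8
= 260 + 5.70 + 30.71
= 296.41 mOsm/kg ≈ 296.4 mOsm/kg
Osmolar gap = measured − calculated = 301 − 296.4 = 4.6 mOsm/kg

4.6 mOsm/kg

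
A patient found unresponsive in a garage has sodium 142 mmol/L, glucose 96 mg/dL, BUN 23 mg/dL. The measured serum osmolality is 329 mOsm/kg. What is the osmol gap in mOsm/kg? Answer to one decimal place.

31.5 mOsm/kg

Calculated osmolality = 2·Na + glucose/18 + BUN/2.8
= 2·142 + 96/18 + 23/2.8
= 284 + 5.33 + 8.21
= 297.54 mOsm/kg ≈ 297.5 mOsm/kg
Osmolar gap = measured − calculated = 329 − 297.5 = 31.5 mOsm/kg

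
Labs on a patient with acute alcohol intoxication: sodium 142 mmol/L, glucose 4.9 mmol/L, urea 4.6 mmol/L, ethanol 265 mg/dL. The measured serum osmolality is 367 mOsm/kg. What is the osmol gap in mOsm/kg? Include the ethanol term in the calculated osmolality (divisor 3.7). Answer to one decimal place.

1.9 mOsm/kg

Calculated osmolality = 2·Na + glucose + urea + ethanol/3.7
= 2·142 + 4.9 + 4.6 + 265/3.7
= 284 + 4.90 + 4.60 + 71.62
= 365.12 mOsm/kg ≈ 365.1 mOsm/kg
Osmolar gap = measured − calculated = 367 − 365.1 = 1.9 mOsm/kg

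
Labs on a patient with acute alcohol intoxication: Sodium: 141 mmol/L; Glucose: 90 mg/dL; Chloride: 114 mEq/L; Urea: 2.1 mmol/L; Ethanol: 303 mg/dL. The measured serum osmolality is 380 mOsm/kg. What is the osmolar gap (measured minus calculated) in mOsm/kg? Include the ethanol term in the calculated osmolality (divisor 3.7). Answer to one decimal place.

Calculated osmolality = 2·Na + glucose/18 + urea + ethanol/3.7
= 2·141 + 90/18 + 2.1 + 303/3.7
= 282 + 5 + 2.10 + 81.89
= 370.99 mOsm/kg ≈ 371.0 mOsm/kg
Osmolar gap = measured − calculated = 380 − 371.0 = 9.0 mOsm/kg

9.0 mOsm/kg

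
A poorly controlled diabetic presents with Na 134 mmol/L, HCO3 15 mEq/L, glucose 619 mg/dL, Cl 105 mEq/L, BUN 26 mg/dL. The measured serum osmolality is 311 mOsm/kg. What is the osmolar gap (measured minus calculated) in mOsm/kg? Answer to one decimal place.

-0.7 mOsm/kg

Calculated osmolality = 2·Na + glucose/18 + BUN/2.8
= 2·134 + 619/18 + 26/2.8
= 268 + 34.39 + 9.29
= 311.68 mOsm/kg ≈ 311.7 mOsm/kg
Osmolar gap = measured − calculated = 311 − 311.7 = -0.7 mOsm/kg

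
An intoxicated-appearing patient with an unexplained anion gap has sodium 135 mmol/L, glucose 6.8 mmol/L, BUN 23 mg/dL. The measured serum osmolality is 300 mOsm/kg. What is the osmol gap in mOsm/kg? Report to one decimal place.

15.0 mOsm/kg

Calculated osmolality = 2·Na + glucose + BUN/2.8
= 2·135 + 6.8 + 23/2.8
= 270 + 6.80 + 8.21
= 285.01 mOsm/kg ≈ 285.0 mOsm/kg
Osmolar gap = measured − calculated = 300 − 285.0 = 15.0 mOsm/kg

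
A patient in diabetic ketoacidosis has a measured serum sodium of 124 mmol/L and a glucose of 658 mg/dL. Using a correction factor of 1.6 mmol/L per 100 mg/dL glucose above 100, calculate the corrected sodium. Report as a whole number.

Corrected Na = measured Na + 1.6 · (glucose − 100)/100
= 124 + 1.6 · (658 − 100)/100
= 124 + 8.9
= 132.9 mmol/L

133 mmol/L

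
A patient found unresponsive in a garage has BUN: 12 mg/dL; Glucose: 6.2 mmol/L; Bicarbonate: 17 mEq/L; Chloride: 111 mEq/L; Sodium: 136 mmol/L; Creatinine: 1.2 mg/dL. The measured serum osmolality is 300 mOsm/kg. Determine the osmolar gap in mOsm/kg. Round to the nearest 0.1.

17.5 mOsm/kg

Calculated osmolality = 2·Na + glucose + BUN/2.8
= 2·136 + 6.2 + 12/2.8
= 272 + 6.20 + 4.29
= 282.49 mOsm/kg ≈ 282.5 mOsm/kg
Osmolar gap = measured − calculated = 300 − 282.5 = 17.5 mOsm/kg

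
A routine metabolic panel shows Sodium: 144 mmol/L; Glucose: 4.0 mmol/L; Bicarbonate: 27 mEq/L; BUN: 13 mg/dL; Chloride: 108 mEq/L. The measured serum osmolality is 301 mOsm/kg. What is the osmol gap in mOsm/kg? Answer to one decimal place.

Calculated osmolality = 2·Na + glucose + BUN/2.8
= 2·144 + 4 + 13/2.8
= 288 + 4 + 4.64
= 296.64 mOsm/kg ≈ 296.6 mOsm/kg
Osmolar gap = measured − calculated = 301 − 296.6 = 4.4 mOsm/kg

4.4 mOsm/kg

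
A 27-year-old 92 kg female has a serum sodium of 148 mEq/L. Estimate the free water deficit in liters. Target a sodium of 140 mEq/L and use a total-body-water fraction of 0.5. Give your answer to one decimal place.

TBW = 0.5 · 92 = 46 L
Free water deficit = TBW · (Na/140 − 1)
= 46 · (148/140 − 1)
= 46 · 0.0571
= 2.63 L

2.6 L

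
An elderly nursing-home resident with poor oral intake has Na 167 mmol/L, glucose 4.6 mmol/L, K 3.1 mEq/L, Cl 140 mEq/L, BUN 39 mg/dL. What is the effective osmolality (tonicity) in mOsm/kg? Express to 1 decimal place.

Effective osmolality excludes urea (freely permeant across cell membranes):
2·Na + glucose
= 2·167 + 4.6
= 334 + 4.6
= 338.6 mOsm/kg

338.6 mOsm/kg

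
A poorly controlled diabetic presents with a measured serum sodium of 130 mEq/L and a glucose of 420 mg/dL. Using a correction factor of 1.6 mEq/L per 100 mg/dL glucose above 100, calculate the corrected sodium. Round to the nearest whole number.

135 mEq/L

Corrected Na = measured Na + 1.6 · (glucose − 100)/100
= 130 + 1.6 · (420 − 100)/100
= 130 + 5.1
= 135.1 mEq/L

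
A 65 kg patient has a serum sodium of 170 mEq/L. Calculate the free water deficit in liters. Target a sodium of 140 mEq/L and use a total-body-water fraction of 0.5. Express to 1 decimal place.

7.0 L

TBW = 0.5 · 65 = 32.5 L
Free water deficit = TBW · (Na/140 − 1)
= 32.5 · (170/140 − 1)
= 32.5 · 0.2143
= 6.96 L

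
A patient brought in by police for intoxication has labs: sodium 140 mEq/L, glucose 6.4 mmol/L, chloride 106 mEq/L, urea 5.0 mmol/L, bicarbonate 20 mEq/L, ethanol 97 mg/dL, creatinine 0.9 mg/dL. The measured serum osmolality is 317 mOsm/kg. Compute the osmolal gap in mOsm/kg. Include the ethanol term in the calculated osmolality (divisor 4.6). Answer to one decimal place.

4.5 mOsm/kg

Calculated osmolality = 2·Na + glucose + urea + ethanol/4.6
= 2·140 + 6.4 + 5 + 97/4.6
= 280 + 6.40 + 5 + 21.09
= 312.49 mOsm/kg ≈ 312.5 mOsm/kg
Osmolar gap = measured − calculated = 317 − 312.5 = 4.5 mOsm/kg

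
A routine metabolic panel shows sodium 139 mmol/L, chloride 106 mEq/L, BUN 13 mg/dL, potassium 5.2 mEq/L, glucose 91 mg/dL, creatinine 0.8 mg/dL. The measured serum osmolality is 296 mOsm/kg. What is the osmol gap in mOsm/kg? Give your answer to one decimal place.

8.3 mOsm/kg

Calculated osmolality = 2·Na + glucose/18 + BUN/2.8
= 2·139 + 91/18 + 13/2.8
= 278 + 5.06 + 4.64
= 287.7 mOsm/kg ≈ 287.7 mOsm/kg
Osmolar gap = measured − calculated = 296 − 287.7 = 8.3 mOsm/kg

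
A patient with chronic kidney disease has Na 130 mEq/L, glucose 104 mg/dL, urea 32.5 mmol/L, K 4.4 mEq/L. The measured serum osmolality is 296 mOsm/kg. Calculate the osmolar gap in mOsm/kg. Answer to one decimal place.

Calculated osmolality = 2·Na + glucose/18 + urea
= 2·130 + 104/18 + 32.5
= 260 + 5.78 + 32.50
= 298.28 mOsm/kg ≈ 298.3 mOsm/kg
Osmolar gap = measured − calculated = 296 − 298.3 = -2.3 mOsm/kg

-2.3 mOsm/kg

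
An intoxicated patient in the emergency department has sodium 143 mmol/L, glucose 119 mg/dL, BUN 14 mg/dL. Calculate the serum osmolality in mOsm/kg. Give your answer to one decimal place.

Calculated osmolality = 2·Na + glucose/18 + BUN/2.8
= 2·143 + 119/18 + 14/2.8
= 286 + 6.61 + 5
= 297.61 mOsm/kg

297.6 mOsm/kg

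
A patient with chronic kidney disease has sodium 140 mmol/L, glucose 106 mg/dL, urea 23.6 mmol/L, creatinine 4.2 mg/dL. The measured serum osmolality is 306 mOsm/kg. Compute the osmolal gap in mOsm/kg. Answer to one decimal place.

-3.5 mOsm/kg

Calculated osmolality = 2·Na + glucose/18 + urea
= 2·140 + 106/18 + 23.6
= 280 + 5.89 + 23.60
= 309.49 mOsm/kg ≈ 309.5 mOsm/kg
Osmolar gap = measured − calculated = 306 − 309.5 = -3.5 mOsm/kg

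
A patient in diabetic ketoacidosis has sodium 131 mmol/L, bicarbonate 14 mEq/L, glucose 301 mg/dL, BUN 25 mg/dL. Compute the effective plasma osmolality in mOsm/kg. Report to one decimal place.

Effective osmolality excludes urea (freely permeant across cell membranes):
2·Na + glucose/18
= 2·131 + 301/18
= 262 + 16.72
= 278.72 mOsm/kg

278.7 mOsm/kg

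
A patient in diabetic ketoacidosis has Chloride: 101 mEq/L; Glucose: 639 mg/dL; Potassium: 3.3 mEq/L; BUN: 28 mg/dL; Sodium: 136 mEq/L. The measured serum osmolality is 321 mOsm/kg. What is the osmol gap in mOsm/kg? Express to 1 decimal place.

3.5 mOsm/kg

Calculated osmolality = 2·Na + glucose/18 + BUN/2.8
= 2·136 + 639/18 + 28/2.8
= 272 + 35.50 + 10
= 317.5 mOsm/kg ≈ 317.5 mOsm/kg
Osmolar gap = measured − calculated = 321 − 317.5 = 3.5 mOsm/kg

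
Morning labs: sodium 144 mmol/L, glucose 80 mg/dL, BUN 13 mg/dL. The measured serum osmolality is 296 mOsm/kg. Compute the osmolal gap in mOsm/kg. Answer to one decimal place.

-1.1 mOsm/kg

Calculated osmolality = 2·Na + glucose/18 + BUN/2.8
= 2·144 + 80/18 + 13/2.8
= 288 + 4.44 + 4.64
= 297.08 mOsm/kg ≈ 297.1 mOsm/kg
Osmolar gap = measured − calculated = 296 − 297.1 = -1.1 mOsm/kg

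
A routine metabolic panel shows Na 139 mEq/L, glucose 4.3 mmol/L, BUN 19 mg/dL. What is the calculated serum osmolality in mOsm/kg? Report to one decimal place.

289.1 mOsm/kg

Calculated osmolality = 2·Na + glucose + BUN/2.8
= 2·139 + 4.3 + 19/2.8
= 278 + 4.30 + 6.79
= 289.09 mOsm/kg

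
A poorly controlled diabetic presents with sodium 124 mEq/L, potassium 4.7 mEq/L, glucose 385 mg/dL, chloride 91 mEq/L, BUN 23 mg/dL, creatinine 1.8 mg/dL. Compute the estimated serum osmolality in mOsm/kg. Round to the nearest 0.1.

Calculated osmolality = 2·Na + glucose/18 + BUN/2.8
= 2·124 + 385/18 + 23/2.8
= 248 + 21.39 + 8.21
= 277.6 mOsm/kg

277.6 mOsm/kg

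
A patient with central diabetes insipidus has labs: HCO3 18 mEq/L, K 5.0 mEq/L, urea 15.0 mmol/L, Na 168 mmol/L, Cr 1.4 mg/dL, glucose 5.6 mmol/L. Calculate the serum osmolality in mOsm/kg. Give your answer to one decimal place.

Calculated osmolality = 2·Na + glucose + urea
= 2·168 + 5.6 + 15
= 336 + 5.60 + 15
= 356.6 mOsm/kg

356.6 mOsm/kg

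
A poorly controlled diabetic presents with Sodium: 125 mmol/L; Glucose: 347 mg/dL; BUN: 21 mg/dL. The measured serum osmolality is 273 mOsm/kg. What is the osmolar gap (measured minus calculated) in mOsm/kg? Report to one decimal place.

Calculated osmolality = 2·Na + glucose/18 + BUN/2.8
= 2·125 + 347/18 + 21/2.8
= 250 + 19.28 + 7.50
= 276.78 mOsm/kg ≈ 276.8 mOsm/kg
Osmolar gap = measured − calculated = 273 − 276.8 = -3.8 mOsm/kg

-3.8 mOsm/kg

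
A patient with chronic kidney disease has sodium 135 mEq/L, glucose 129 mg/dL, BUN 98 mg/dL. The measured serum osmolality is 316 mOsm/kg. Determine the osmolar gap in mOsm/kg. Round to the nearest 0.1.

3.8 mOsm/kg

Calculated osmolality = 2·Na + glucose/18 + BUN/2.8
= 2·135 + 129/18 + 98/2.8
= 270 + 7.17 + 35
= 312.17 mOsm/kg ≈ 312.2 mOsm/kg
Osmolar gap = measured − calculated = 316 − 312.2 = 3.8 mOsm/kg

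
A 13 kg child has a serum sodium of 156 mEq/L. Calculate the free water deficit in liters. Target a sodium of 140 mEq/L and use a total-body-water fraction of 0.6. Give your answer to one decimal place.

TBW = 0.6 · 13 = 7.8 L
Free water deficit = TBW · (Na/140 − 1)
= 7.8 · (156/140 − 1)
= 7.8 · 0.1143
= 0.89 L

0.9 L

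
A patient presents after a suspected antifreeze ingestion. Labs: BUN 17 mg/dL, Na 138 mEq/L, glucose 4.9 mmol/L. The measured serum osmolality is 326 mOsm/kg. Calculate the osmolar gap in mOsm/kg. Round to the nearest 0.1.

39.0 mOsm/kg

Calculated osmolality = 2·Na + glucose + BUN/2.8
= 2·138 + 4.9 + 17/2.8
= 276 + 4.90 + 6.07
= 286.97 mOsm/kg ≈ 287.0 mOsm/kg
Osmolar gap = measured − calculated = 326 − 287.0 = 39.0 mOsm/kg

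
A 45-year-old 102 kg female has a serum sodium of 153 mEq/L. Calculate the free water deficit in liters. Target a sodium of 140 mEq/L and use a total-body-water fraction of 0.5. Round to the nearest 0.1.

TBW = 0.5 · 102 = 51 L
Free water deficit = TBW · (Na/140 − 1)
= 51 · (153/140 − 1)
= 51 · 0.0929
= 4.74 L

4.7 L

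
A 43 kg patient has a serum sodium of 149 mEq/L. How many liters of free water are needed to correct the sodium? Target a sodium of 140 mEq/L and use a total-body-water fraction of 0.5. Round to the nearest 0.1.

1.4 L

TBW = 0.5 · 43 = 21.5 L
Free water deficit = TBW · (Na/140 − 1)
= 21.5 · (149/140 − 1)
= 21.5 · 0.0643
= 1.38 L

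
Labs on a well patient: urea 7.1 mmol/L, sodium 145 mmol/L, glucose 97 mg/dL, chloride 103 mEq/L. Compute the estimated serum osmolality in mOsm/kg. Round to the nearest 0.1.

Calculated osmolality = 2·Na + glucose/18 + urea
= 2·145 + 97/18 + 7.1
= 290 + 5.39 + 7.10
= 302.49 mOsm/kg

302.5 mOsm/kg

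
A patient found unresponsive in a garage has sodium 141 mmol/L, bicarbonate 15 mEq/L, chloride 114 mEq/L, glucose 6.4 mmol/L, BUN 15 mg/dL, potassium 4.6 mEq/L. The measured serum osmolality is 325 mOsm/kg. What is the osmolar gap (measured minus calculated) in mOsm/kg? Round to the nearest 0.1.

31.2 mOsm/kg

Calculated osmolality = 2·Na + glucose + BUN/2.8
= 2·141 + 6.4 + 15/2.8
= 282 + 6.40 + 5.36
= 293.76 mOsm/kg ≈ 293.8 mOsm/kg
Osmolar gap = measured − calculated = 325 − 293.8 = 31.2 mOsm/kg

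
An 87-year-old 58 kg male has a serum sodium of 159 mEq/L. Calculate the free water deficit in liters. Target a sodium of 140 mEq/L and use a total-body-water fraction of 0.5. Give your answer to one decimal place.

3.9 L

TBW = 0.5 · 58 = 29 L
Free water deficit = TBW · (Na/140 − 1)
= 29 · (159/140 − 1)
= 29 · 0.1357
= 3.94 L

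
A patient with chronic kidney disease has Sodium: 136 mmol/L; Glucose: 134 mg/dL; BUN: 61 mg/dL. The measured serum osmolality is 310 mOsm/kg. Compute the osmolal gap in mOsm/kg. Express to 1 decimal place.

8.8 mOsm/kg

Calculated osmolality = 2·Na + glucose/18 + BUN/2.8
= 2·136 + 134/18 + 61/2.8
= 272 + 7.44 + 21.79
= 301.23 mOsm/kg ≈ 301.2 mOsm/kg
Osmolar gap = measured − calculated = 310 − 301.2 = 8.8 mOsm/kg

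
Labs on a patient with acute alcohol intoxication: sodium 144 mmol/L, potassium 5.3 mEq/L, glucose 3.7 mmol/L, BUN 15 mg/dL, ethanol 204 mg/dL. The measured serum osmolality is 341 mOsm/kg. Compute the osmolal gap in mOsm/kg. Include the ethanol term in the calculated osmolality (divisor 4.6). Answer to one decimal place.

-0.4 mOsm/kg

Calculated osmolality = 2·Na + glucose + BUN/2.8 + ethanol/4.6
= 2·144 + 3.7 + 15/2.8 + 204/4.6
= 288 + 3.70 + 5.36 + 44.35
= 341.41 mOsm/kg ≈ 341.4 mOsm/kg
Osmolar gap = measured − calculated = 341 − 341.4 = -0.4 mOsm/kg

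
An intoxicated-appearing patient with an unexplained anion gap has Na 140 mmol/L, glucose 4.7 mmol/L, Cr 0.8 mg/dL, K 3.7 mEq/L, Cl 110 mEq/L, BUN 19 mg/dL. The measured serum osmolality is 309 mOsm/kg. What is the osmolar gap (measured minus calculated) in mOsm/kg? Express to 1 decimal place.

Calculated osmolality = 2·Na + glucose + BUN/2.8
= 2·140 + 4.7 + 19/2.8
= 280 + 4.70 + 6.79
= 291.49 mOsm/kg ≈ 291.5 mOsm/kg
Osmolar gap = measured − calculated = 309 − 291.5 = 17.5 mOsm/kg

17.5 mOsm/kg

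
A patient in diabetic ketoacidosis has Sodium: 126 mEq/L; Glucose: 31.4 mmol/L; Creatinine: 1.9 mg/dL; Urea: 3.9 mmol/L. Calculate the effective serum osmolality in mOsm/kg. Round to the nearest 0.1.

283.4 mOsm/kg

Effective osmolality excludes urea (freely permeant across cell membranes):
2·Na + glucose
= 2·126 + 31.4
= 252 + 31.4
= 283.4 mOsm/kg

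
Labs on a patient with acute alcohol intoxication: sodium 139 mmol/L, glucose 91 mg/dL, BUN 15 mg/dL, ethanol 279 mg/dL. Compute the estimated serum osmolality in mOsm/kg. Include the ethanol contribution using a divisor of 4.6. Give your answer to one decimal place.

Calculated osmolality = 2·Na + glucose/18 + BUN/2.8 + ethanol/4.6
= 2·139 + 91/18 + 15/2.8 + 279/4.6
= 278 + 5.06 + 5.36 + 60.65
= 349.07 mOsm/kg

349.1 mOsm/kg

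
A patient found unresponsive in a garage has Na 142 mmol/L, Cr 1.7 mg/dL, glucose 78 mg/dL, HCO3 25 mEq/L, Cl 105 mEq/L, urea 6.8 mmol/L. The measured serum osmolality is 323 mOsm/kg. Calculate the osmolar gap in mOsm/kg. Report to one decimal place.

Calculated osmolality = 2·Na + glucose/18 + urea
= 2·142 + 78/18 + 6.8
= 284 + 4.33 + 6.80
= 295.13 mOsm/kg ≈ 295.1 mOsm/kg
Osmolar gap = measured − calculated = 323 − 295.1 = 27.9 mOsm/kg

27.9 mOsm/kg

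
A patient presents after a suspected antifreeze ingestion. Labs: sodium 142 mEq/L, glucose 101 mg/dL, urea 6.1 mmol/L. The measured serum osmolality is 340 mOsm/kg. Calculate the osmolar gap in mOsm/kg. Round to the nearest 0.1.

Calculated osmolality = 2·Na + glucose/18 + urea
= 2·142 + 101/18 + 6.1
= 284 + 5.61 + 6.10
= 295.71 mOsm/kg ≈ 295.7 mOsm/kg
Osmolar gap = measured − calculated = 340 − 295.7 = 44.3 mOsm/kg

44.3 mOsm/kg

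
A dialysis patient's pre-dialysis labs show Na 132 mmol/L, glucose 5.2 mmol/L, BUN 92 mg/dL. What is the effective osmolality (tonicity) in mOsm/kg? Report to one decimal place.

Effective osmolality excludes urea (freely permeant across cell membranes):
2·Na + glucose
= 2·132 + 5.2
= 264 + 5.2
= 269.2 mOsm/kg

269.2 mOsm/kg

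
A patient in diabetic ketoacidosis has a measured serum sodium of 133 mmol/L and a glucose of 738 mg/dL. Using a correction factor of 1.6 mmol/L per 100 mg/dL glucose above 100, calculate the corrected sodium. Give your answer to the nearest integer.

Corrected Na = measured Na + 1.6 · (glucose − 100)/100
= 133 + 1.6 · (738 − 100)/100
= 133 + 10.2
= 143.2 mmol/L

143 mmol/L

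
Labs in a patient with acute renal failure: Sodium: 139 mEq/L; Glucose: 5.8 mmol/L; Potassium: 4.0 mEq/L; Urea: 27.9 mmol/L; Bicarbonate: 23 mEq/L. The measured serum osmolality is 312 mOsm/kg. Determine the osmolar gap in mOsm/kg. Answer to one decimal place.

Calculated osmolality = 2·Na + glucose + urea
= 2·139 + 5.8 + 27.9
= 278 + 5.80 + 27.90
= 311.7 mOsm/kg ≈ 311.7 mOsm/kg
Osmolar gap = measured − calculated = 312 − 311.7 = 0.3 mOsm/kg

0.3 mOsm/kg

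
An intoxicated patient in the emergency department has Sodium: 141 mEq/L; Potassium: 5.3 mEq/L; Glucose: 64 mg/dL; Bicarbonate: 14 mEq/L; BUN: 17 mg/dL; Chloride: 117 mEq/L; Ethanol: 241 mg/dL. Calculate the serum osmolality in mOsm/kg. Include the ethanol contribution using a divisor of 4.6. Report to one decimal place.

Calculated osmolality = 2·Na + glucose/18 + BUN/2.8 + ethanol/4.6
= 2·141 + 64/18 + 17/2.8 + 241/4.6
= 282 + 3.56 + 6.07 + 52.39
= 344.02 mOsm/kg

344.0 mOsm/kg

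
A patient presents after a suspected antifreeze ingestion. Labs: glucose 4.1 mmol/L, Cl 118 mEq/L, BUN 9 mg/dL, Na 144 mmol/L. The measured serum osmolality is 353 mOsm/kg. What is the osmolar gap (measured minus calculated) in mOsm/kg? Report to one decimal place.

57.7 mOsm/kg

Calculated osmolality = 2·Na + glucose + BUN/2.8
= 2·144 + 4.1 + 9/2.8
= 288 + 4.10 + 3.21
= 295.31 mOsm/kg ≈ 295.3 mOsm/kg
Osmolar gap = measured − calculated = 353 − 295.3 = 57.7 mOsm/kg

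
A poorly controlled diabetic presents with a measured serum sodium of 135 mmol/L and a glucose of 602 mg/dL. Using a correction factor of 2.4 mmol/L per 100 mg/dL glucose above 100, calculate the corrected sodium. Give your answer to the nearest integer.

Corrected Na = measured Na + 2.4 · (glucose − 100)/100
= 135 + 2.4 · (602 − 100)/100
= 135 + 12
= 147 mmol/L

147 mmol/L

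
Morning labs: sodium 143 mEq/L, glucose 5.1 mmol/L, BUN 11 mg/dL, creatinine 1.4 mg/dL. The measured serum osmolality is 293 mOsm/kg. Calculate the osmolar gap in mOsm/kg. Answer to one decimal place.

-2.0 mOsm/kg

Calculated osmolality = 2·Na + glucose + BUN/2.8
= 2·143 + 5.1 + 11/2.8
= 286 + 5.10 + 3.93
= 295.03 mOsm/kg ≈ 295.0 mOsm/kg
Osmolar gap = measured − calculated = 293 − 295.0 = -2.0 mOsm/kg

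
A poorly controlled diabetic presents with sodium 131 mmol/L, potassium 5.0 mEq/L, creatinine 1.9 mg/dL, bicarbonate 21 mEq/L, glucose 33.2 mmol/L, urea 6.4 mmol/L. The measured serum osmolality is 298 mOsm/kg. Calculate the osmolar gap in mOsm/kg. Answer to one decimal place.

-3.6 mOsm/kg

Calculated osmolality = 2·Na + glucose + urea
= 2·131 + 33.2 + 6.4
= 262 + 33.20 + 6.40
= 301.6 mOsm/kg ≈ 301.6 mOsm/kg
Osmolar gap = measured − calculated = 298 − 301.6 = -3.6 mOsm/kg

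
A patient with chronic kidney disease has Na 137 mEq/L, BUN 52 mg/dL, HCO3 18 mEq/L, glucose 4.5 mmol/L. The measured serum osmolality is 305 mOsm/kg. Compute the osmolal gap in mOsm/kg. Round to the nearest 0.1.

Calculated osmolality = 2·Na + glucose + BUN/2.8
= 2·137 + 4.5 + 52/2.8
= 274 + 4.50 + 18.57
= 297.07 mOsm/kg ≈ 297.1 mOsm/kg
Osmolar gap = measured − calculated = 305 − 297.1 = 7.9 mOsm/kg

7.9 mOsm/kg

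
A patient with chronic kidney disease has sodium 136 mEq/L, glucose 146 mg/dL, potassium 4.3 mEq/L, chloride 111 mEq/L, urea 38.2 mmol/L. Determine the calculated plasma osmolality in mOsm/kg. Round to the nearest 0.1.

318.3 mOsm/kg

Calculated osmolality = 2·Na + glucose/18 + urea
= 2·136 + 146/18 + 38.2
= 272 + 8.11 + 38.20
= 318.31 mOsm/kg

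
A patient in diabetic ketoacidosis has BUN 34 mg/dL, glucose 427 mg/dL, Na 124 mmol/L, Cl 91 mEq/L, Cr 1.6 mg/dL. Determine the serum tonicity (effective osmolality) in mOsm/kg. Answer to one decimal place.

Effective osmolality excludes urea (freely permeant across cell membranes):
2·Na + glucose/18
= 2·124 + 427/18
= 248 + 23.72
= 271.72 mOsm/kg

271.7 mOsm/kg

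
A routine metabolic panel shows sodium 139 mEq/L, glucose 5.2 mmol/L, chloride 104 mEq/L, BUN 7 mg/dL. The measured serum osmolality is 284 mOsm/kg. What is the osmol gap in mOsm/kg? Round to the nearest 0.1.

Calculated osmolality = 2·Na + glucose + BUN/2.8
= 2·139 + 5.2 + 7/2.8
= 278 + 5.20 + 2.50
= 285.7 mOsm/kg ≈ 285.7 mOsm/kg
Osmolar gap = measured − calculated = 284 − 285.7 = -1.7 mOsm/kg

-1.7 mOsm/kg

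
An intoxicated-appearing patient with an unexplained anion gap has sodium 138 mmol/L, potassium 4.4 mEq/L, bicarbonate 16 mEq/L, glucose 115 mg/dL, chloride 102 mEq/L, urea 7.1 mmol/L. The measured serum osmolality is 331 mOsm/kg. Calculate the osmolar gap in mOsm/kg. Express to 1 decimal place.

41.5 mOsm/kg

Calculated osmolality = 2·Na + glucose/18 + urea
= 2·138 + 115/18 + 7.1
= 276 + 6.39 + 7.10
= 289.49 mOsm/kg ≈ 289.5 mOsm/kg
Osmolar gap = measured − calculated = 331 − 289.5 = 41.5 mOsm/kg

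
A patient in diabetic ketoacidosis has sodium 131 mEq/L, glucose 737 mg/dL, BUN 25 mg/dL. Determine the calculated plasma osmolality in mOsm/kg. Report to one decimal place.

311.9 mOsm/kg

Calculated osmolality = 2·Na + glucose/18 + BUN/2.8
= 2·131 + 737/18 + 25/2.8
= 262 + 40.94 + 8.93
= 311.87 mOsm/kg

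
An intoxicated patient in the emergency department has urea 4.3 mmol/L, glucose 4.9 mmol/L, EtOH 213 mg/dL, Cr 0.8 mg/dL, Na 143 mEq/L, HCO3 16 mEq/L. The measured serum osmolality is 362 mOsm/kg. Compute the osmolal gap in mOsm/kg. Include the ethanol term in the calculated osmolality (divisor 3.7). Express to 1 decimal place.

Calculated osmolality = 2·Na + glucose + urea + ethanol/3.7
= 2·143 + 4.9 + 4.3 + 213/3.7
= 286 + 4.90 + 4.30 + 57.57
= 352.77 mOsm/kg ≈ 352.8 mOsm/kg
Osmolar gap = measured − calculated = 362 − 352.8 = 9.2 mOsm/kg

9.2 mOsm/kg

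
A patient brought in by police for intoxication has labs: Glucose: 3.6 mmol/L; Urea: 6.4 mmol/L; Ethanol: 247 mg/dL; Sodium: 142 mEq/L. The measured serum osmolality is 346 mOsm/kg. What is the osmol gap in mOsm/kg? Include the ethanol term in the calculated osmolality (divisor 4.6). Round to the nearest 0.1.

-1.7 mOsm/kg

Calculated osmolality = 2·Na + glucose + urea + ethanol/4.6
= 2·142 + 3.6 + 6.4 + 247/4.6
= 284 + 3.60 + 6.40 + 53.70
= 347.7 mOsm/kg ≈ 347.7 mOsm/kg
Osmolar gap = measured − calculated = 346 − 347.7 = -1.7 mOsm/kg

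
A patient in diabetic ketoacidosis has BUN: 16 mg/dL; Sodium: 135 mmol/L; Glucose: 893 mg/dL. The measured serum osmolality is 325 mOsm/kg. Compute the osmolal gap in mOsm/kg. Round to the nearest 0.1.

-0.3 mOsm/kg

Calculated osmolality = 2·Na + glucose/18 + BUN/2.8
= 2·135 + 893/18 + 16/2.8
= 270 + 49.61 + 5.71
= 325.32 mOsm/kg ≈ 325.3 mOsm/kg
Osmolar gap = measured − calculated = 325 − 325.3 = -0.3 mOsm/kg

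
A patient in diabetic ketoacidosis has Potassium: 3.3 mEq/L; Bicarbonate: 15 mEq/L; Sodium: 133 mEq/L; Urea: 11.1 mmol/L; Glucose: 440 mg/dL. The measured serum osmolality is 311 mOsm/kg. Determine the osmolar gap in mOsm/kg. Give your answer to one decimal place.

Calculated osmolality = 2·Na + glucose/18 + urea
= 2·133 + 440/18 + 11.1
= 266 + 24.44 + 11.10
= 301.54 mOsm/kg ≈ 301.5 mOsm/kg
Osmolar gap = measured − calculated = 311 − 301.5 = 9.5 mOsm/kg

9.5 mOsm/kg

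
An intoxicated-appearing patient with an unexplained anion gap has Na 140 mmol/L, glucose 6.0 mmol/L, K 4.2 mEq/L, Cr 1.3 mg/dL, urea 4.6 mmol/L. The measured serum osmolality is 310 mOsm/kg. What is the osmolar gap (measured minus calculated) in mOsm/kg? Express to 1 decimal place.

Calculated osmolality = 2·Na + glucose + urea
= 2·140 + 6 + 4.6
= 280 + 6 + 4.60
= 290.6 mOsm/kg ≈ 290.6 mOsm/kg
Osmolar gap = measured − calculated = 310 − 290.6 = 19.4 mOsm/kg

19.4 mOsm/kg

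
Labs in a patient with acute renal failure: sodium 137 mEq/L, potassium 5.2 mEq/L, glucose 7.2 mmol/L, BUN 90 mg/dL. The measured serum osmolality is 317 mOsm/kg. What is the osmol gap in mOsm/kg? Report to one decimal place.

Calculated osmolality = 2·Na + glucose + BUN/2.8
= 2·137 + 7.2 + 90/2.8
= 274 + 7.20 + 32.14
= 313.34 mOsm/kg ≈ 313.3 mOsm/kg
Osmolar gap = measured − calculated = 317 − 313.3 = 3.7 mOsm/kg

3.7 mOsm/kg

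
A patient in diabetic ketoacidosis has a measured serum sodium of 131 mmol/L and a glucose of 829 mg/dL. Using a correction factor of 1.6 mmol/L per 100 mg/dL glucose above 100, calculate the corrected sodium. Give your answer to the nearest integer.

Corrected Na = measured Na + 1.6 · (glucose − 100)/100
= 131 + 1.6 · (829 − 100)/100
= 131 + 11.7
= 142.7 mmol/L

143 mmol/L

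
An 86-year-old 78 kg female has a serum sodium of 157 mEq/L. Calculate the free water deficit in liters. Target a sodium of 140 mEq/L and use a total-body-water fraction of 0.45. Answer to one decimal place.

TBW = 0.45 · 78 = 35.1 L
Free water deficit = TBW · (Na/140 − 1)
= 35.1 · (157/140 − 1)
= 35.1 · 0.1214
= 4.26 L

4.3 L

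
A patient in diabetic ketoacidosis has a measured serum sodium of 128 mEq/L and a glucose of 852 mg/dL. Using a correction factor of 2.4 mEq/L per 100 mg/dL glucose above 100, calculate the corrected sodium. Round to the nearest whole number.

146 mEq/L

Corrected Na = measured Na + 2.4 · (glucose − 100)/100
= 128 + 2.4 · (852 − 100)/100
= 128 + 18
= 146 mEq/L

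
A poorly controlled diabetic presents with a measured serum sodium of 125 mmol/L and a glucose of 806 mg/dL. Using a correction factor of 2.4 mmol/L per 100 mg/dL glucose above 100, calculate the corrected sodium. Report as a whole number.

142 mmol/L

Corrected Na = measured Na + 2.4 · (glucose − 100)/100
= 125 + 2.4 · (806 − 100)/100
= 125 + 16.9
= 141.9 mmol/L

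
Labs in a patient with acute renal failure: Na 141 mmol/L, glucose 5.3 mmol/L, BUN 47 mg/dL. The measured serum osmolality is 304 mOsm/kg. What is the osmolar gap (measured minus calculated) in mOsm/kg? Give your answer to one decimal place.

Calculated osmolality = 2·Na + glucose + BUN/2.8
= 2·141 + 5.3 + 47/2.8
= 282 + 5.30 + 16.79
= 304.09 mOsm/kg ≈ 304.1 mOsm/kg
Osmolar gap = measured − calculated = 304 − 304.1 = -0.1 mOsm/kg

-0.1 mOsm/kg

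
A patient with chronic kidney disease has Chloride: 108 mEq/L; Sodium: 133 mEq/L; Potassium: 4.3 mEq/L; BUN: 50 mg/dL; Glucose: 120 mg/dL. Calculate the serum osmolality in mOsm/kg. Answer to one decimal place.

Calculated osmolality = 2·Na + glucose/18 + BUN/2.8
= 2·133 + 120/18 + 50/2.8
= 266 + 6.67 + 17.86
= 290.53 mOsm/kg

290.5 mOsm/kg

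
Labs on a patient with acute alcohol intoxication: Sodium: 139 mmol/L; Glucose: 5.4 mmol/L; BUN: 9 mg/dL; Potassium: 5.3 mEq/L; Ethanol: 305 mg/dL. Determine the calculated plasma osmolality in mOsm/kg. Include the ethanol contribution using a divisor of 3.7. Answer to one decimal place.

Calculated osmolality = 2·Na + glucose + BUN/2.8 + ethanol/3.7
= 2·139 + 5.4 + 9/2.8 + 305/3.7
= 278 + 5.40 + 3.21 + 82.43
= 369.04 mOsm/kg

369.0 mOsm/kg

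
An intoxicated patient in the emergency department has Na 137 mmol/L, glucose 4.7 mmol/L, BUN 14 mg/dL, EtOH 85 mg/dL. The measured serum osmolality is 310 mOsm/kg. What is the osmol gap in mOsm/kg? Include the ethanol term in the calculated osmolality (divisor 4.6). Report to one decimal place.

Calculated osmolality = 2·Na + glucose + BUN/2.8 + ethanol/4.6
= 2·137 + 4.7 + 14/2.8 + 85/4.6
= 274 + 4.70 + 5 + 18.48
= 302.18 mOsm/kg ≈ 302.2 mOsm/kg
Osmolar gap = measured − calculated = 310 − 302.2 = 7.8 mOsm/kg

7.8 mOsm/kg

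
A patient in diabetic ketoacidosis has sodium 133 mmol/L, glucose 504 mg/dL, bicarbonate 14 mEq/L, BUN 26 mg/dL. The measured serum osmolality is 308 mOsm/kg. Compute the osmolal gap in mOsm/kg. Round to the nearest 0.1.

4.7 mOsm/kg

Calculated osmolality = 2·Na + glucose/18 + BUN/2.8
= 2·133 + 504/18 + 26/2.8
= 266 + 28 + 9.29
= 303.29 mOsm/kg ≈ 303.3 mOsm/kg
Osmolar gap = measured − calculated = 308 − 303.3 = 4.7 mOsm/kg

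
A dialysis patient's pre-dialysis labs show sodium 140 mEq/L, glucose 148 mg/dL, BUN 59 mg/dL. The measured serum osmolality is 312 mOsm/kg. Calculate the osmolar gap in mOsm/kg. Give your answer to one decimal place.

2.7 mOsm/kg

Calculated osmolality = 2·Na + glucose/18 + BUN/2.8
= 2·140 + 148/18 + 59/2.8
= 280 + 8.22 + 21.07
= 309.29 mOsm/kg ≈ 309.3 mOsm/kg
Osmolar gap = measured − calculated = 312 − 309.3 = 2.7 mOsm/kg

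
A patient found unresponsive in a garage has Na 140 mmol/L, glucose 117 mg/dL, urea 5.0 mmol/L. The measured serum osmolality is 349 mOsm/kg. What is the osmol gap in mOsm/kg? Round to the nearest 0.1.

57.5 mOsm/kg

Calculated osmolality = 2·Na + glucose/18 + urea
= 2·140 + 117/18 + 5
= 280 + 6.50 + 5
= 291.5 mOsm/kg ≈ 291.5 mOsm/kg
Osmolar gap = measured − calculated = 349 − 291.5 = 57.5 mOsm/kg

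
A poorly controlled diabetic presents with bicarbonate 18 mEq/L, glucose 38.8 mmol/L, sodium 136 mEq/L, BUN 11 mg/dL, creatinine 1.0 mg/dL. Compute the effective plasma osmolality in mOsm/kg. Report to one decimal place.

Effective osmolality excludes urea (freely permeant across cell membranes):
2·Na + glucose
= 2·136 + 38.8
= 272 + 38.8
= 310.8 mOsm/kg

310.8 mOsm/kg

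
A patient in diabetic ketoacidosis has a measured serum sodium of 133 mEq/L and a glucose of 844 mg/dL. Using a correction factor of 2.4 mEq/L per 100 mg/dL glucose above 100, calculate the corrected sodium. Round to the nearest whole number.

151 mEq/L

Corrected Na = measured Na + 2.4 · (glucose − 100)/100
= 133 + 2.4 · (844 − 100)/100
= 133 + 17.9
= 150.9 mEq/L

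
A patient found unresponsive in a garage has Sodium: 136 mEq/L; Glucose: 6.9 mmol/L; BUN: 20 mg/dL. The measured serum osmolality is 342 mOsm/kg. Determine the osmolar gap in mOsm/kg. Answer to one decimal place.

Calculated osmolality = 2·Na + glucose + BUN/2.8
= 2·136 + 6.9 + 20/2.8
= 272 + 6.90 + 7.14
= 286.04 mOsm/kg ≈ 286.0 mOsm/kg
Osmolar gap = measured − calculated = 342 − 286.0 = 56.0 mOsm/kg

56.0 mOsm/kg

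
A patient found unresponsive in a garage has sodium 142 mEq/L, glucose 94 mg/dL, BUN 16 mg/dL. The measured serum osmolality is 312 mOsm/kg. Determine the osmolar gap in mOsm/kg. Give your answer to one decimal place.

17.1 mOsm/kg

Calculated osmolality = 2·Na + glucose/18 + BUN/2.8
= 2·142 + 94/18 + 16/2.8
= 284 + 5.22 + 5.71
= 294.93 mOsm/kg ≈ 294.9 mOsm/kg
Osmolar gap = measured − calculated = 312 − 294.9 = 17.1 mOsm/kg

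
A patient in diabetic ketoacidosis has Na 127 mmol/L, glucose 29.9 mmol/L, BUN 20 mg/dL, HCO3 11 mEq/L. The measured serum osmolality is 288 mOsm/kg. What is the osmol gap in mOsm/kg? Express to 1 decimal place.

Calculated osmolality = 2·Na + glucose + BUN/2.8
= 2·127 + 29.9 + 20/2.8
= 254 + 29.90 + 7.14
= 291.04 mOsm/kg ≈ 291.0 mOsm/kg
Osmolar gap = measured − calculated = 288 − 291.0 = -3.0 mOsm/kg

-3.0 mOsm/kg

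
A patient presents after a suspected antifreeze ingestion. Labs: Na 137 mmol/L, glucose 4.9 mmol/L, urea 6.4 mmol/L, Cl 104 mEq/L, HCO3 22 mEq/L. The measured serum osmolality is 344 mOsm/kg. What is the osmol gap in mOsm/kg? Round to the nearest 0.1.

Calculated osmolality = 2·Na + glucose + urea
= 2·137 + 4.9 + 6.4
= 274 + 4.90 + 6.40
= 285.3 mOsm/kg ≈ 285.3 mOsm/kg
Osmolar gap = measured − calculated = 344 − 285.3 = 58.7 mOsm/kg

58.7 mOsm/kg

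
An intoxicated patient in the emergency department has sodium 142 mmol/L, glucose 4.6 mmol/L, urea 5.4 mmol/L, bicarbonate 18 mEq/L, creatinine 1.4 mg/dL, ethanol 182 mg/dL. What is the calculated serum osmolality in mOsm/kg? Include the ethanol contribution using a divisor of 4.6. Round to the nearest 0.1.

Calculated osmolality = 2·Na + glucose + urea + ethanol/4.6
= 2·142 + 4.6 + 5.4 + 182/4.6
= 284 + 4.60 + 5.40 + 39.57
= 333.57 mOsm/kg

333.6 mOsm/kg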